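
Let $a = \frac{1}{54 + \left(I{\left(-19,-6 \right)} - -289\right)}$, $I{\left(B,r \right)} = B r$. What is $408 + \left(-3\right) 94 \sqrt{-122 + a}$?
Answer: $408 - \frac{282 i \sqrt{25479121}}{457} \approx 408.0 - 3114.8 i$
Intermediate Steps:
$a = \frac{1}{457}$ ($a = \frac{1}{54 - -403} = \frac{1}{54 + \left(114 + 289\right)} = \frac{1}{54 + 403} = \frac{1}{457} \approx 0.0021882$)
$408 + \left(-3\right) 94 \sqrt{-122 + a} = 408 + \left(-3\right) 94 \sqrt{-122 + \frac{1}{457}} = 408 - 282 \sqrt{- \frac{55753}{457}} = 408 - 282 \frac{i \sqrt{25479121}}{457} = 408 - \frac{282 i \sqrt{25479121}}{457}$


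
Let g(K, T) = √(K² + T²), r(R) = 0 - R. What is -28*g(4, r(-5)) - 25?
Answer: -25 - 28*√41 ≈ -204.29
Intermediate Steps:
r(R) = -R
-28*g(4, r(-5)) - 25 = -28*√(4² + (-1*(-5))²) - 25 = -28*√(16 + 5²) - 25 = -28*√(16 + 25) - 25 = -28*√41 - 25 = -25 - 28*√41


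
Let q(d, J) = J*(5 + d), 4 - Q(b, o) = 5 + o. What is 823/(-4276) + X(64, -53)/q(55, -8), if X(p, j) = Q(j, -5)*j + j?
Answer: 36905/102624 ≈ 0.35961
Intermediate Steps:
Q(b, o) = -1 - o (Q(b, o) = 4 - (5 + o) = 4 + (-5 - o) = -1 - o)
X(p, j) = 5*j (X(p, j) = (-1 - 1*(-5))*j + j = (-1 + 5)*j + j = 4*j + j = 5*j)
823/(-4276) + X(64, -53)/q(55, -8) = 823/(-4276) + (5*(-53))/((-8*(5 + 55))) = 823*(-1/4276) - 265/((-8*60)) = -823/4276 - 265/(-480) = -823/4276 - 265*(-1/480) = -823/4276 + 53/96 = 36905/102624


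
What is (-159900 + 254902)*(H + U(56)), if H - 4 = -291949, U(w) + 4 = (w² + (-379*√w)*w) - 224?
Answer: -27459093074 - 4032644896*√14 ≈ -4.2548e+10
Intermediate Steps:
U(w) = -228 + w² - 379*w^(3/2) (U(w) = -4 + ((w² + (-379*√w)*w) - 224) = -4 + ((w² - 379*w^(3/2)) - 224) = -4 + (-224 + w² - 379*w^(3/2)) = -228 + w² - 379*w^(3/2))
H = -291945 (H = 4 - 291949 = -291945)
(-159900 + 254902)*(H + U(56)) = (-159900 + 254902)*(-291945 + (-228 + 56² - 42448*√14)) = 95002*(-291945 + (-228 + 3136 - 42448*√14)) = 95002*(-291945 + (2908 - 42448*√14)) = 95002*(-289037 - 42448*√14) = -27459093074 - 4032644896*√14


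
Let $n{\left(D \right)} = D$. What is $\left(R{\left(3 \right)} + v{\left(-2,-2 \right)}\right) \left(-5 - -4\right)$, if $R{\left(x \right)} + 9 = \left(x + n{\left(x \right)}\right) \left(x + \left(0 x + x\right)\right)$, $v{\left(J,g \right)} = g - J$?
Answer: $-27$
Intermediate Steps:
$R{\left(x \right)} = -9 + 4 x^{2}$ ($R{\left(x \right)} = -9 + \left(x + x\right) \left(x + \left(0 x + x\right)\right) = -9 + 2 x \left(x + \left(0 + x\right)\right) = -9 + 2 x \left(x + x\right) = -9 + 2 x 2 x = -9 + 4 x^{2}$)
$\left(R{\left(3 \right)} + v{\left(-2,-2 \right)}\right) \left(-5 - -4\right) = \left(\left(-9 + 4 \cdot 3^{2}\right) - 0\right) \left(-5 - -4\right) = \left(\left(-9 + 4 \cdot 9\right) + \left(-2 + 2\right)\right) \left(-5 + 4\right) = \left(\left(-9 + 36\right) + 0\right) \left(-1\right) = \left(27 + 0\right) \left(-1\right) = 27 \left(-1\right) = -27$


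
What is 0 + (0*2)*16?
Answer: 0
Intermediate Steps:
0 + (0*2)*16 = 0 + 0*16 = 0 + 0 = 0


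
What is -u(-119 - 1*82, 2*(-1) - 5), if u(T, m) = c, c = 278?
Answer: -278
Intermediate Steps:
u(T, m) = 278
-u(-119 - 1*82, 2*(-1) - 5) = -1*278 = -278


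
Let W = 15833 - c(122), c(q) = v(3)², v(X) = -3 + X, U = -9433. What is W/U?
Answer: -15833/9433 ≈ -1.6785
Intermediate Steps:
c(q) = 0 (c(q) = (-3 + 3)² = 0² = 0)
W = 15833 (W = 15833 - 1*0 = 15833 + 0 = 15833)
W/U = 15833/(-9433) = 15833*(-1/9433) = -15833/9433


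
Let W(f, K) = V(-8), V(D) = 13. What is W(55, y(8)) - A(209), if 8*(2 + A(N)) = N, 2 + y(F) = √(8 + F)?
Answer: -89/8 ≈ -11.125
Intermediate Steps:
y(F) = -2 + √(8 + F)
A(N) = -2 + N/8
W(f, K) = 13
W(55, y(8)) - A(209) = 13 - (-2 + (⅛)*209) = 13 - (-2 + 209/8) = 13 - 1*193/8 = 13 - 193/8 = -89/8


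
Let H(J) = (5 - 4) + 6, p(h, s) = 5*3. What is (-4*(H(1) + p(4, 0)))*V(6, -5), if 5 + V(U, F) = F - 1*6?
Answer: 1408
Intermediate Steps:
V(U, F) = -11 + F (V(U, F) = -5 + (F - 1*6) = -5 + (F - 6) = -5 + (-6 + F) = -11 + F)
p(h, s) = 15
H(J) = 7 (H(J) = 1 + 6 = 7)
(-4*(H(1) + p(4, 0)))*V(6, -5) = (-4*(7 + 15))*(-11 - 5) = -4*22*(-16) = -88*(-16) = 1408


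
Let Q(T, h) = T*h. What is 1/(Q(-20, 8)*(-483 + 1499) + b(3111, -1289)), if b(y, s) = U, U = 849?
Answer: -1/161711 ≈ -6.1839e-6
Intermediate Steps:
b(y, s) = 849
1/(Q(-20, 8)*(-483 + 1499) + b(3111, -1289)) = 1/((-20*8)*(-483 + 1499) + 849) = 1/(-160*1016 + 849) = 1/(-162560 + 849) = 1/(-161711) = -1/161711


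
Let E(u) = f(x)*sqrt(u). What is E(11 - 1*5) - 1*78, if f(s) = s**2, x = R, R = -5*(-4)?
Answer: -78 + 400*sqrt(6) ≈ 901.80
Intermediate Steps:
R = 20
x = 20
E(u) = 400*sqrt(u) (E(u) = 20**2*sqrt(u) = 400*sqrt(u))
E(11 - 1*5) - 1*78 = 400*sqrt(11 - 1*5) - 1*78 = 400*sqrt(11 - 5) - 78 = 400*sqrt(6) - 78 = -78 + 400*sqrt(6)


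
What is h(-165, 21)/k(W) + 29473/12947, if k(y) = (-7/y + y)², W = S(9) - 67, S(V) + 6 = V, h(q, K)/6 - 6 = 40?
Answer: 169140921115/72157605729 ≈ 2.3440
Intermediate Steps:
h(q, K) = 276 (h(q, K) = 36 + 6*40 = 36 + 240 = 276)
S(V) = -6 + V
W = -64 (W = (-6 + 9) - 67 = 3 - 67 = -64)
k(y) = (y - 7/y)²
h(-165, 21)/k(W) + 29473/12947 = 276/(((-7 + (-64)²)²/(-64)²)) + 29473/12947 = 276/(((-7 + 4096)²/4096)) + 29473*(1/12947) = 276/(((1/4096)*4089²)) + 29473/12947 = 276/(((1/4096)*16719921)) + 29473/12947 = 276/(16719921/4096) + 29473/12947 = 276*(4096/16719921) + 29473/12947 = 376832/5573307 + 29473/12947 = 169140921115/72157605729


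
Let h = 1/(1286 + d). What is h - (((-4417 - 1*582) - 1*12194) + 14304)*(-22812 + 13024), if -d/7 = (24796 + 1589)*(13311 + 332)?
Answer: -71253515851585669/2519792599 ≈ -2.8278e+7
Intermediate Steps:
d = -2519793885 (d = -7*(24796 + 1589)*(13311 + 332) = -184695*13643 = -7*359970555 = -2519793885)
h = -1/2519792599 (h = 1/(1286 - 2519793885) = 1/(-2519792599) = -1/2519792599 ≈ -3.9686e-10)
h - (((-4417 - 1*582) - 1*12194) + 14304)*(-22812 + 13024) = -1/2519792599 - (((-4417 - 1*582) - 1*12194) + 14304)*(-22812 + 13024) = -1/2519792599 - (((-4417 - 582) - 12194) + 14304)*(-9788) = -1/2519792599 - ((-4999 - 12194) + 14304)*(-9788) = -1/2519792599 - (-17193 + 14304)*(-9788) = -1/2519792599 - (-2889)*(-9788) = -1/2519792599 - 1*28277532 = -1/2519792599 - 28277532 = -71253515851585669/2519792599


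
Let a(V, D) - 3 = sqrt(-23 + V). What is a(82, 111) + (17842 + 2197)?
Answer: 20042 + sqrt(59) ≈ 20050.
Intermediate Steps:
a(V, D) = 3 + sqrt(-23 + V)
a(82, 111) + (17842 + 2197) = (3 + sqrt(-23 + 82)) + (17842 + 2197) = (3 + sqrt(59)) + 20039 = 20042 + sqrt(59)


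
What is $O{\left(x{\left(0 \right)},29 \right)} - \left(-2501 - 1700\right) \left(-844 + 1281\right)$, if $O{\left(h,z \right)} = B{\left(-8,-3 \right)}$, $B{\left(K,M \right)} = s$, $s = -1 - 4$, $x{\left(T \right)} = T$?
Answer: $1835832$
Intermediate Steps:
$s = -5$
$B{\left(K,M \right)} = -5$
$O{\left(h,z \right)} = -5$
$O{\left(x{\left(0 \right)},29 \right)} - \left(-2501 - 1700\right) \left(-844 + 1281\right) = -5 - \left(-2501 - 1700\right) \left(-844 + 1281\right) = -5 - \left(-4201\right) 437 = -5 - -1835837 = -5 + 1835837 = 1835832$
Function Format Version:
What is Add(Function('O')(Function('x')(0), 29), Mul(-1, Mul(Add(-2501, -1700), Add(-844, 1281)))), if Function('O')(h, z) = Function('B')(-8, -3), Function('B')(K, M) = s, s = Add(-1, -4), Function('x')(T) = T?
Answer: 1835832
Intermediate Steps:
s = -5
Function('B')(K, M) = -5
Function('O')(h, z) = -5
Add(Function('O')(Function('x')(0), 29), Mul(-1, Mul(Add(-2501, -1700), Add(-844, 1281)))) = Add(-5, Mul(-1, Mul(Add(-2501, -1700), Add(-844, 1281)))) = Add(-5, Mul(-1, Mul(-4201, 437))) = Add(-5, Mul(-1, -1835837)) = Add(-5, 1835837) = 1835832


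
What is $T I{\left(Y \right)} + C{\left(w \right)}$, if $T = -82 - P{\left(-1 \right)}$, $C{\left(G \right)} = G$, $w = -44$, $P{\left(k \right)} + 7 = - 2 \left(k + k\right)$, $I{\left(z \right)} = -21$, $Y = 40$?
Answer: $1615$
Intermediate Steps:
$P{\left(k \right)} = -7 - 4 k$ ($P{\left(k \right)} = -7 - 2 \left(k + k\right) = -7 - 2 \cdot 2 k = -7 - 4 k$)
$T = -79$ ($T = -82 - \left(-7 - -4\right) = -82 - \left(-7 + 4\right) = -82 - -3 = -82 + 3 = -79$)
$T I{\left(Y \right)} + C{\left(w \right)} = \left(-79\right) \left(-21\right) - 44 = 1659 - 44 = 1615$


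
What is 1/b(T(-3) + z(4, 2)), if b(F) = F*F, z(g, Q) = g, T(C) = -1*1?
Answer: 1/9 ≈ 0.11111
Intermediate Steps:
T(C) = -1
b(F) = F**2
1/b(T(-3) + z(4, 2)) = 1/((-1 + 4)**2) = 1/(3**2) = 1/9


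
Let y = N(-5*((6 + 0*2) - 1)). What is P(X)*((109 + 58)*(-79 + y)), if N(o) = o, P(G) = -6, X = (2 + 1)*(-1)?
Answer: 104208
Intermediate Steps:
X = -3 (X = 3*(-1) = -3)
y = -25 (y = -5*((6 + 0*2) - 1) = -5*((6 + 0) - 1) = -5*(6 - 1) = -5*5 = -25)
P(X)*((109 + 58)*(-79 + y)) = -6*(109 + 58)*(-79 - 25) = -1002*(-104) = -6*(-17368) = 104208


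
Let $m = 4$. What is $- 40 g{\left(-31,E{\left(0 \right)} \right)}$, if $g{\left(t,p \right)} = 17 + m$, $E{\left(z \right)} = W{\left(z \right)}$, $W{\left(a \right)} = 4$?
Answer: $-840$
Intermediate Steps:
$E{\left(z \right)} = 4$
$g{\left(t,p \right)} = 21$ ($g{\left(t,p \right)} = 17 + 4 = 21$)
$- 40 g{\left(-31,E{\left(0 \right)} \right)} = \left(-40\right) 21 = -840$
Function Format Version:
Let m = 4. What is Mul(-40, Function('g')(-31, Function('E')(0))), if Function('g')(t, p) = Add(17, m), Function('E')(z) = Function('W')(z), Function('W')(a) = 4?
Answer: -840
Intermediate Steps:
Function('E')(z) = 4
Function('g')(t, p) = 21 (Function('g')(t, p) = Add(17, 4) = 21)
Mul(-40, Function('g')(-31, Function('E')(0))) = Mul(-40, 21) = -840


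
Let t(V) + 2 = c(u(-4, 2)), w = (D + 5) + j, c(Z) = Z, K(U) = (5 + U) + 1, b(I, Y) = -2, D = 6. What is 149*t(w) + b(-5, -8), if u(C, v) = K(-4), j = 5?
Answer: -2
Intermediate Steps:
K(U) = 6 + U
u(C, v) = 2 (u(C, v) = 6 - 4 = 2)
w = 16 (w = (6 + 5) + 5 = 11 + 5 = 16)
t(V) = 0 (t(V) = -2 + 2 = 0)
149*t(w) + b(-5, -8) = 149*0 - 2 = 0 - 2 = -2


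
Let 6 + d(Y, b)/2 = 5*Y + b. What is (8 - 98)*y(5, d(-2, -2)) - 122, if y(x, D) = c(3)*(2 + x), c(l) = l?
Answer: -2012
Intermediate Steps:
d(Y, b) = -12 + 2*b + 10*Y (d(Y, b) = -12 + 2*(5*Y + b) = -12 + 2*(b + 5*Y) = -12 + (2*b + 10*Y) = -12 + 2*b + 10*Y)
y(x, D) = 6 + 3*x (y(x, D) = 3*(2 + x) = 6 + 3*x)
(8 - 98)*y(5, d(-2, -2)) - 122 = (8 - 98)*(6 + 3*5) - 122 = -90*(6 + 15) - 122 = -90*21 - 122 = -1890 - 122 = -2012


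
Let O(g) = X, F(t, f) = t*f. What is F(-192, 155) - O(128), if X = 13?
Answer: -29773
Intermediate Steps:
F(t, f) = f*t
O(g) = 13
F(-192, 155) - O(128) = 155*(-192) - 1*13 = -29760 - 13 = -29773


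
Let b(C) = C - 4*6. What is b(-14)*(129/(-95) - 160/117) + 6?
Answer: 64096/585 ≈ 109.57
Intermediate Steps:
b(C) = -24 + C (b(C) = C - 24 = -24 + C)
b(-14)*(129/(-95) - 160/117) + 6 = (-24 - 14)*(129/(-95) - 160/117) + 6 = -38*(129*(-1/95) - 160*1/117) + 6 = -38*(-129/95 - 160/117) + 6 = -38*(-30293/11115) + 6 = 60586/585 + 6 = 64096/585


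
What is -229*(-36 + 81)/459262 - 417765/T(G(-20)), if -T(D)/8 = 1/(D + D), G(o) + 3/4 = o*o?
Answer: 153203076077415/3674096 ≈ 4.1698e+7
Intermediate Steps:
G(o) = -¾ + o² (G(o) = -¾ + o*o = -¾ + o²)
T(D) = -4/D (T(D) = -8/(D + D) = -8*1/(2*D) = -4/D)
-229*(-36 + 81)/459262 - 417765/T(G(-20)) = -229*(-36 + 81)/459262 - 417765/((-4/(-¾ + (-20)²))) = -229*45*(1/459262) - 417765/((-4/(-¾ + 400))) = -10305*1/459262 - 417765/((-4/1597/4)) = -10305/459262 - 417765/((-4*4/1597)) = -10305/459262 - 417765/(-16/1597) = -10305/459262 - 417765*(-1597/16) = -10305/459262 + 667170705/16 = 153203076077415/3674096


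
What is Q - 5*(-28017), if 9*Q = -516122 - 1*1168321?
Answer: -141226/3 ≈ -47075.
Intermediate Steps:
Q = -561481/3 (Q = (-516122 - 1*1168321)/9 = (-516122 - 1168321)/9 = (⅑)*(-1684443) = -561481/3 ≈ -1.8716e+5)
Q - 5*(-28017) = -561481/3 - 5*(-28017) = -561481/3 + 140085 = -141226/3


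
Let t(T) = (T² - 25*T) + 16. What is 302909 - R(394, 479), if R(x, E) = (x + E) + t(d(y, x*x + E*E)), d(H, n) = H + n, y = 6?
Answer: -147971091394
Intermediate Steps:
t(T) = 16 + T² - 25*T
R(x, E) = -134 + E + x + (6 + E² + x²)² - 25*E² - 25*x² (R(x, E) = (x + E) + (16 + (6 + (x*x + E*E))² - 25*(6 + (x*x + E*E))) = (E + x) + (16 + (6 + (x² + E²))² - 25*(6 + (x² + E²))) = (E + x) + (16 + (6 + (E² + x²))² - 25*(6 + (E² + x²))) = (E + x) + (16 + (6 + E² + x²)² - 25*(6 + E² + x²)) = (E + x) + (16 + (6 + E² + x²)² + (-150 - 25*E² - 25*x²)) = (E + x) + (-134 + (6 + E² + x²)² - 25*E² - 25*x²) = -134 + E + x + (6 + E² + x²)² - 25*E² - 25*x²)
302909 - R(394, 479) = 302909 - (-134 + 479 + 394 + (6 + 479² + 394²)² - 25*479² - 25*394²) = 302909 - (-134 + 479 + 394 + (6 + 229441 + 155236)² - 25*229441 - 25*155236) = 302909 - (-134 + 479 + 394 + 384683² - 5736025 - 3880900) = 302909 - (-134 + 479 + 394 + 147981010489 - 5736025 - 3880900) = 302909 - 1*147971394303 = 302909 - 147971394303 = -147971091394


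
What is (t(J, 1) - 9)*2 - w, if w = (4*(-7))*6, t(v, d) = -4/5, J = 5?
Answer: 742/5 ≈ 148.40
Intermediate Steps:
t(v, d) = -⅘ (t(v, d) = -4*⅕ = -⅘)
w = -168 (w = -28*6 = -168)
(t(J, 1) - 9)*2 - w = (-⅘ - 9)*2 - 1*(-168) = -49/5*2 + 168 = -98/5 + 168 = 742/5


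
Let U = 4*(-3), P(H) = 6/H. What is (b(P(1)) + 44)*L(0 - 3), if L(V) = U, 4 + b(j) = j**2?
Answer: -912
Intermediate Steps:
U = -12
b(j) = -4 + j**2
L(V) = -12
(b(P(1)) + 44)*L(0 - 3) = ((-4 + (6/1)**2) + 44)*(-12) = ((-4 + (6*1)**2) + 44)*(-12) = ((-4 + 6**2) + 44)*(-12) = ((-4 + 36) + 44)*(-12) = (32 + 44)*(-12) = 76*(-12) = -912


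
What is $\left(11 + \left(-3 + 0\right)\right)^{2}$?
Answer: $64$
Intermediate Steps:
$\left(11 + \left(-3 + 0\right)\right)^{2} = \left(11 - 3\right)^{2} = 8^{2} = 64$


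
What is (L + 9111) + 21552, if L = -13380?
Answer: 17283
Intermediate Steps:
(L + 9111) + 21552 = (-13380 + 9111) + 21552 = -4269 + 21552 = 17283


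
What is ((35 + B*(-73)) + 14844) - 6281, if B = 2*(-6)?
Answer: 9474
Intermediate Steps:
B = -12
((35 + B*(-73)) + 14844) - 6281 = ((35 - 12*(-73)) + 14844) - 6281 = ((35 + 876) + 14844) - 6281 = (911 + 14844) - 6281 = 15755 - 6281 = 9474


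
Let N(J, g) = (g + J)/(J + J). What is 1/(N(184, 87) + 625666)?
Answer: 368/230245359 ≈ 1.5983e-6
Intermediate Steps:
N(J, g) = (J + g)/(2*J) (N(J, g) = (J + g)/((2*J)) = (J + g)*(1/(2*J)) = (J + g)/(2*J))
1/(N(184, 87) + 625666) = 1/((1/2)*(184 + 87)/184 + 625666) = 1/((1/2)*(1/184)*271 + 625666) = 1/(271/368 + 625666) = 1/(230245359/368) = 368/230245359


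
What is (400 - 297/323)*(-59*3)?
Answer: -22815831/323 ≈ -70637.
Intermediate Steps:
(400 - 297/323)*(-59*3) = (400 - 297*1/323)*(-177) = (400 - 297/323)*(-177) = (128903/323)*(-177) = -22815831/323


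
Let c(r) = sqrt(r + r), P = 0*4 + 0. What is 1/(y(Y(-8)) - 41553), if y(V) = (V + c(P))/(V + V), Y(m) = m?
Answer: -2/83105 ≈ -2.4066e-5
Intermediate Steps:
P = 0 (P = 0 + 0 = 0)
c(r) = sqrt(2)*sqrt(r) (c(r) = sqrt(2*r) = sqrt(2)*sqrt(r))
y(V) = 1/2 (y(V) = (V + sqrt(2)*sqrt(0))/(V + V) = (V + sqrt(2)*0)/((2*V)) = (V + 0)*(1/(2*V)) = V*(1/(2*V)) = 1/2)
1/(y(Y(-8)) - 41553) = 1/(1/2 - 41553) = 1/(-83105/2) = -2/83105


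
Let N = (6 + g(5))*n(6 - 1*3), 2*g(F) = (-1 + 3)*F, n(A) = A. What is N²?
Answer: 1089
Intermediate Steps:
g(F) = F (g(F) = ((-1 + 3)*F)/2 = (2*F)/2 = F)
N = 33 (N = (6 + 5)*(6 - 1*3) = 11*(6 - 3) = 11*3 = 33)
N² = 33² = 1089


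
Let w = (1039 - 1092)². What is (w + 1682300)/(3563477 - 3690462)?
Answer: -1685109/126985 ≈ -13.270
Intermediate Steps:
w = 2809 (w = (-53)² = 2809)
(w + 1682300)/(3563477 - 3690462) = (2809 + 1682300)/(3563477 - 3690462) = 1685109/(-126985) = 1685109*(-1/126985) = -1685109/126985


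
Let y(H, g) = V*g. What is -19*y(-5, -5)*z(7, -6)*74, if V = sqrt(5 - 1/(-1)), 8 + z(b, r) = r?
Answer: -98420*sqrt(6) ≈ -2.4108e+5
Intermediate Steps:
z(b, r) = -8 + r
V = sqrt(6) (V = sqrt(5 - 1*(-1)) = sqrt(5 + 1) = sqrt(6) ≈ 2.4495)
y(H, g) = g*sqrt(6) (y(H, g) = sqrt(6)*g = g*sqrt(6))
-19*y(-5, -5)*z(7, -6)*74 = -19*(-5*sqrt(6))*(-8 - 6)*74 = -19*(-5*sqrt(6))*(-14)*74 = -1330*sqrt(6)*74 = -98420*sqrt(6)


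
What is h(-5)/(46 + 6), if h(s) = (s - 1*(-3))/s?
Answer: 1/130 ≈ 0.0076923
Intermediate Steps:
h(s) = (3 + s)/s (h(s) = (s + 3)/s = (3 + s)/s)
h(-5)/(46 + 6) = ((3 - 5)/(-5))/(46 + 6) = (-1/5*(-2))/52 = (1/52)*(2/5) = 1/130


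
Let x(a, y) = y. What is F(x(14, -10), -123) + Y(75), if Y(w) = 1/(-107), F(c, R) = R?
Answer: -13162/107 ≈ -123.01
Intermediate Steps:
Y(w) = -1/107
F(x(14, -10), -123) + Y(75) = -123 - 1/107 = -13162/107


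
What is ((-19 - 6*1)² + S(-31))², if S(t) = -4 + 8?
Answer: 395641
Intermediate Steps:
S(t) = 4
((-19 - 6*1)² + S(-31))² = ((-19 - 6*1)² + 4)² = ((-19 - 6)² + 4)² = ((-25)² + 4)² = (625 + 4)² = 629² = 395641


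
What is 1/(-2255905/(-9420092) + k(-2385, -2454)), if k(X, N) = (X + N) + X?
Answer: -9420092/68048488703 ≈ -0.00013843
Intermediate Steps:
k(X, N) = N + 2*X (k(X, N) = (N + X) + X = N + 2*X)
1/(-2255905/(-9420092) + k(-2385, -2454)) = 1/(-2255905/(-9420092) + (-2454 + 2*(-2385))) = 1/(-2255905*(-1/9420092) + (-2454 - 4770)) = 1/(2255905/9420092 - 7224) = 1/(-68048488703/9420092) = -9420092/68048488703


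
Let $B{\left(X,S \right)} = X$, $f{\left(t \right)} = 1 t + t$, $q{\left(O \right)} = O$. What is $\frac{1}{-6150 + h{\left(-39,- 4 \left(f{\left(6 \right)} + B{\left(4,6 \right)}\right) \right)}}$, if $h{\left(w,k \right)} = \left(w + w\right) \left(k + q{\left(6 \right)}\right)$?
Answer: $- \frac{1}{1626} \approx -0.00061501$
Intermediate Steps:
$f{\left(t \right)} = 2 t$ ($f{\left(t \right)} = t + t = 2 t$)
$h{\left(w,k \right)} = 2 w \left(6 + k\right)$ ($h{\left(w,k \right)} = \left(w + w\right) \left(k + 6\right) = 2 w \left(6 + k\right)$)
$\frac{1}{-6150 + h{\left(-39,- 4 \left(f{\left(6 \right)} + B{\left(4,6 \right)}\right) \right)}} = \frac{1}{-6150 + 2 \left(-39\right) \left(6 - 4 \left(2 \cdot 6 + 4\right)\right)} = \frac{1}{-6150 + 2 \left(-39\right) \left(6 - 4 \left(12 + 4\right)\right)} = \frac{1}{-6150 + 2 \left(-39\right) \left(6 - 64\right)} = \frac{1}{-6150 + 2 \left(-39\right) \left(-58\right)} = \frac{1}{-6150 + 4524} = \frac{1}{-1626} = - \frac{1}{1626}$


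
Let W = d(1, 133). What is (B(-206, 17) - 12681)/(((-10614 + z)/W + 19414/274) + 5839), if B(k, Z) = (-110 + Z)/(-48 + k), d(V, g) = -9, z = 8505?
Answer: -1323782091/641416294 ≈ -2.0638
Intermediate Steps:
W = -9
B(k, Z) = (-110 + Z)/(-48 + k)
(B(-206, 17) - 12681)/(((-10614 + z)/W + 19414/274) + 5839) = ((-110 + 17)/(-48 - 206) - 12681)/(((-10614 + 8505)/(-9) + 19414/274) + 5839) = (-93/(-254) - 12681)/((-2109*(-1/9) + 19414*(1/274)) + 5839) = (-1/254*(-93) - 12681)/((703/3 + 9707/137) + 5839) = (93/254 - 12681)/(125432/411 + 5839) = -3220881/(254*2525261/411) = -3220881/254*411/2525261 = -1323782091/641416294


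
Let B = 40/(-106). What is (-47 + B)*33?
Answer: -82863/53 ≈ -1563.5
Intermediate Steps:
B = -20/53 (B = 40*(-1/106) = -20/53 ≈ -0.37736)
(-47 + B)*33 = (-47 - 20/53)*33 = -2511/53*33 = -82863/53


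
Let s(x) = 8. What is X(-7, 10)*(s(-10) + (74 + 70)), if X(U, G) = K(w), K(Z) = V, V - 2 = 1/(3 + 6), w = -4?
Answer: 2888/9 ≈ 320.89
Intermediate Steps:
V = 19/9 (V = 2 + 1/(3 + 6) = 2 + 1/9 = 2 + ⅑ = 19/9 ≈ 2.1111)
K(Z) = 19/9
X(U, G) = 19/9
X(-7, 10)*(s(-10) + (74 + 70)) = 19*(8 + (74 + 70))/9 = 19*(8 + 144)/9 = (19/9)*152 = 2888/9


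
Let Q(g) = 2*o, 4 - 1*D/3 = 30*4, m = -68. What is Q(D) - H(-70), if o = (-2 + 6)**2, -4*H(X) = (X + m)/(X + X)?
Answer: 9029/280 ≈ 32.246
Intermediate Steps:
D = -348 (D = 12 - 90*4 = 12 - 3*120 = 12 - 360 = -348)
H(X) = -(-68 + X)/(8*X) (H(X) = -(X - 68)/(4*(X + X)) = -(-68 + X)/(4*(2*X)) = -(-68 + X)*1/(2*X)/4 = -(-68 + X)/(8*X))
o = 16 (o = 4**2 = 16)
Q(g) = 32 (Q(g) = 2*16 = 32)
Q(D) - H(-70) = 32 - (68 - 1*(-70))/(8*(-70)) = 32 - (-1)*(68 + 70)/(8*70) = 32 - (-1)*138/(8*70) = 32 - 1*(-69/280) = 32 + 69/280 = 9029/280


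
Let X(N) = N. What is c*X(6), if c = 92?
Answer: 552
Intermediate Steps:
c*X(6) = 92*6 = 552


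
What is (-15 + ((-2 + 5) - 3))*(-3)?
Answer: 45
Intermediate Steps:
(-15 + ((-2 + 5) - 3))*(-3) = (-15 + (3 - 3))*(-3) = (-15 + 0)*(-3) = -15*(-3) = 45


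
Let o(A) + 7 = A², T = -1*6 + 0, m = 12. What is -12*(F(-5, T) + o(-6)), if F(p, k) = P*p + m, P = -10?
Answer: -1092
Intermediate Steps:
T = -6 (T = -6 + 0 = -6)
F(p, k) = 12 - 10*p (F(p, k) = -10*p + 12 = 12 - 10*p)
o(A) = -7 + A²
-12*(F(-5, T) + o(-6)) = -12*((12 - 10*(-5)) + (-7 + (-6)²)) = -12*((12 + 50) + (-7 + 36)) = -12*(62 + 29) = -12*91 = -1092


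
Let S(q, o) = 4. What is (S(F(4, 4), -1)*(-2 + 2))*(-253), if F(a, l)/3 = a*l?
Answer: 0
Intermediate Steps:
F(a, l) = 3*a*l (F(a, l) = 3*(a*l) = 3*a*l)
(S(F(4, 4), -1)*(-2 + 2))*(-253) = (4*(-2 + 2))*(-253) = (4*0)*(-253) = 0*(-253) = 0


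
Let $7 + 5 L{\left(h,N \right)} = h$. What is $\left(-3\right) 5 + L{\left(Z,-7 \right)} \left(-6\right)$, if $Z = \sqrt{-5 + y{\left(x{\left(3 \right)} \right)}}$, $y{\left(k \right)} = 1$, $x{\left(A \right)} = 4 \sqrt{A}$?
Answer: $- \frac{33}{5} - \frac{12 i}{5} \approx -6.6 - 2.4 i$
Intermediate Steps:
$Z = 2 i$ ($Z = \sqrt{-5 + 1} = \sqrt{-4} = 2 i \approx 2.0 i$)
$L{\left(h,N \right)} = - \frac{7}{5} + \frac{h}{5}$
$\left(-3\right) 5 + L{\left(Z,-7 \right)} \left(-6\right) = \left(-3\right) 5 + \left(- \frac{7}{5} + \frac{2 i}{5}\right) \left(-6\right) = -15 + \left(- \frac{7}{5} + \frac{2 i}{5}\right) \left(-6\right) = -15 + \left(\frac{42}{5} - \frac{12 i}{5}\right) = - \frac{33}{5} - \frac{12 i}{5}$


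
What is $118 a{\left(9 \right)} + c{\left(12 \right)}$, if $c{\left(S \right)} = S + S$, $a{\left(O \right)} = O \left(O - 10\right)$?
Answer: $-1038$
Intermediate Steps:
$a{\left(O \right)} = O \left(-10 + O\right)$
$c{\left(S \right)} = 2 S$
$118 a{\left(9 \right)} + c{\left(12 \right)} = 118 \cdot 9 \left(-10 + 9\right) + 2 \cdot 12 = 118 \cdot 9 \left(-1\right) + 24 = 118 \left(-9\right) + 24 = -1062 + 24 = -1038$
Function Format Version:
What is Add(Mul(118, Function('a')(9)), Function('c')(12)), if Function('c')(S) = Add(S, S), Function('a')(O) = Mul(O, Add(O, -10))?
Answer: -1038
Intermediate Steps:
Function('a')(O) = Mul(O, Add(-10, O))
Function('c')(S) = Mul(2, S)
Add(Mul(118, Function('a')(9)), Function('c')(12)) = Add(Mul(118, Mul(9, Add(-10, 9))), Mul(2, 12)) = Add(Mul(118, Mul(9, -1)), 24) = Add(Mul(118, -9), 24) = Add(-1062, 24) = -1038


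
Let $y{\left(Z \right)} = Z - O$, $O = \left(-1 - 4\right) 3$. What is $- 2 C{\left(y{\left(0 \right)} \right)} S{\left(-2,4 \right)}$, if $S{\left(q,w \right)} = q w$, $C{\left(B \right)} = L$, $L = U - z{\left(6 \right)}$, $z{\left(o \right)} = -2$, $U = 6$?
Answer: $128$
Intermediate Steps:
$L = 8$ ($L = 6 - -2 = 6 + 2 = 8$)
$O = -15$ ($O = \left(-5\right) 3 = -15$)
$y{\left(Z \right)} = 15 + Z$ ($y{\left(Z \right)} = Z - -15 = Z + 15 = 15 + Z$)
$C{\left(B \right)} = 8$
$- 2 C{\left(y{\left(0 \right)} \right)} S{\left(-2,4 \right)} = \left(-2\right) 8 \left(\left(-2\right) 4\right) = \left(-16\right) \left(-8\right) = 128$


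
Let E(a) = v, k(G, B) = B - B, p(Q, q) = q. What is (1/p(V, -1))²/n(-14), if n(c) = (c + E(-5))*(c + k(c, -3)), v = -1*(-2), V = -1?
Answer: 1/168 ≈ 0.0059524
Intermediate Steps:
v = 2
k(G, B) = 0
E(a) = 2
n(c) = c*(2 + c) (n(c) = (c + 2)*(c + 0) = (2 + c)*c = c*(2 + c))
(1/p(V, -1))²/n(-14) = (1/(-1))²/((-14*(2 - 14))) = (-1)²/((-14*(-12))) = 1/168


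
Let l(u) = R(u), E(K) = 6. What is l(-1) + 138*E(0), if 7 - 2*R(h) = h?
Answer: 832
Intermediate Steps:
R(h) = 7/2 - h/2
l(u) = 7/2 - u/2
l(-1) + 138*E(0) = (7/2 - ½*(-1)) + 138*6 = (7/2 + ½) + 828 = 4 + 828 = 832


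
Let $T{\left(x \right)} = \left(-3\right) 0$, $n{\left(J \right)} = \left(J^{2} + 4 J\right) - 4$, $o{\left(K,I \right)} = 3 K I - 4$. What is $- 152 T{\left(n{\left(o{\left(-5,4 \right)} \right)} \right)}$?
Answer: $0$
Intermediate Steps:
$o{\left(K,I \right)} = -4 + 3 I K$ ($o{\left(K,I \right)} = 3 I K - 4 = -4 + 3 I K$)
$n{\left(J \right)} = -4 + J^{2} + 4 J$
$T{\left(x \right)} = 0$
$- 152 T{\left(n{\left(o{\left(-5,4 \right)} \right)} \right)} = \left(-152\right) 0 = 0$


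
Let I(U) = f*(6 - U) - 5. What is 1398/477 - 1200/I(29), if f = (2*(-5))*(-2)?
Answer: 27166/4929 ≈ 5.5115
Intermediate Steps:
f = 20 (f = -10*(-2) = 20)
I(U) = 115 - 20*U (I(U) = 20*(6 - U) - 5 = (120 - 20*U) - 5 = 115 - 20*U)
1398/477 - 1200/I(29) = 1398/477 - 1200/(115 - 20*29) = 1398*(1/477) - 1200/(115 - 580) = 466/159 - 1200/(-465) = 466/159 - 1200*(-1/465) = 466/159 + 80/31 = 27166/4929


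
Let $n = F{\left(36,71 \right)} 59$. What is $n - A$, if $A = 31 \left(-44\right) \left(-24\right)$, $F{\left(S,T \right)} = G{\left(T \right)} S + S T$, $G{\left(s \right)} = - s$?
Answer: $-32736$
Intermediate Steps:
$F{\left(S,T \right)} = 0$ ($F{\left(S,T \right)} = - T S + S T = - S T + S T = 0$)
$A = 32736$ ($A = \left(-1364\right) \left(-24\right) = 32736$)
$n = 0$ ($n = 0 \cdot 59 = 0$)
$n - A = 0 - 32736 = -32736$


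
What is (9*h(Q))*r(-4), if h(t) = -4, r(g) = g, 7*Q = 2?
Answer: 144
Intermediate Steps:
Q = 2/7 (Q = (⅐)*2 = 2/7 ≈ 0.28571)
(9*h(Q))*r(-4) = (9*(-4))*(-4) = -36*(-4) = 144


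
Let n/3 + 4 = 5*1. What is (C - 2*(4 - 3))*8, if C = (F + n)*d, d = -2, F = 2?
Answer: -96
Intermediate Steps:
n = 3 (n = -12 + 3*(5*1) = -12 + 3*5 = -12 + 15 = 3)
C = -10 (C = (2 + 3)*(-2) = 5*(-2) = -10)
(C - 2*(4 - 3))*8 = (-10 - 2*(4 - 3))*8 = (-10 - 2*1)*8 = (-10 - 2)*8 = -12*8 = -96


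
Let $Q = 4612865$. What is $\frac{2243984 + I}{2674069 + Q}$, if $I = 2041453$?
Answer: $\frac{1428479}{2428978} \approx 0.5881$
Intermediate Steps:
$\frac{2243984 + I}{2674069 + Q} = \frac{2243984 + 2041453}{2674069 + 4612865} = \frac{4285437}{7286934} = 4285437 \cdot \frac{1}{7286934} = \frac{1428479}{2428978}$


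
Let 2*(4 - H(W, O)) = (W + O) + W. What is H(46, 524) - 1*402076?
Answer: -402380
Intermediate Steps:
H(W, O) = 4 - W - O/2 (H(W, O) = 4 - ((W + O) + W)/2 = 4 - ((O + W) + W)/2 = 4 - (O + 2*W)/2 = 4 + (-W - O/2) = 4 - W - O/2)
H(46, 524) - 1*402076 = (4 - 1*46 - 1/2*524) - 1*402076 = (4 - 46 - 262) - 402076 = -304 - 402076 = -402380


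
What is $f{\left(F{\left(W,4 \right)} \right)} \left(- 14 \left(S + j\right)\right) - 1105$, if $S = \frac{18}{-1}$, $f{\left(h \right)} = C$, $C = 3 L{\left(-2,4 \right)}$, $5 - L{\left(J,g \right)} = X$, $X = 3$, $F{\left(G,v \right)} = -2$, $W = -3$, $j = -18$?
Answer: $1919$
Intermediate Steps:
$L{\left(J,g \right)} = 2$ ($L{\left(J,g \right)} = 5 - 3 = 2$)
$C = 6$ ($C = 3 \cdot 2 = 6$)
$f{\left(h \right)} = 6$
$S = -18$ ($S = 18 \left(-1\right) = -18$)
$f{\left(F{\left(W,4 \right)} \right)} \left(- 14 \left(S + j\right)\right) - 1105 = 6 \left(- 14 \left(-18 - 18\right)\right) - 1105 = 6 \left(\left(-14\right) \left(-36\right)\right) - 1105 = 6 \cdot 504 - 1105 = 3024 - 1105 = 1919$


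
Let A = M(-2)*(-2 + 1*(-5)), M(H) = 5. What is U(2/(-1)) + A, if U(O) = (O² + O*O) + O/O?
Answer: -26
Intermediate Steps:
U(O) = 1 + 2*O² (U(O) = (O² + O²) + 1 = 2*O² + 1 = 1 + 2*O²)
A = -35 (A = 5*(-2 + 1*(-5)) = 5*(-2 - 5) = 5*(-7) = -35)
U(2/(-1)) + A = (1 + 2*(2/(-1))²) - 35 = (1 + 2*(2*(-1))²) - 35 = (1 + 2*(-2)²) - 35 = (1 + 2*4) - 35 = (1 + 8) - 35 = 9 - 35 = -26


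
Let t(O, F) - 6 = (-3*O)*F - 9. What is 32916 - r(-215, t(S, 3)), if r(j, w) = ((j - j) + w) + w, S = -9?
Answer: 32760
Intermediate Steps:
t(O, F) = -3 - 3*F*O (t(O, F) = 6 + ((-3*O)*F - 9) = 6 + (-3*F*O - 9) = 6 + (-9 - 3*F*O) = -3 - 3*F*O)
r(j, w) = 2*w (r(j, w) = (0 + w) + w = w + w = 2*w)
32916 - r(-215, t(S, 3)) = 32916 - 2*(-3 - 3*3*(-9)) = 32916 - 2*(-3 + 81) = 32916 - 2*78 = 32916 - 1*156 = 32916 - 156 = 32760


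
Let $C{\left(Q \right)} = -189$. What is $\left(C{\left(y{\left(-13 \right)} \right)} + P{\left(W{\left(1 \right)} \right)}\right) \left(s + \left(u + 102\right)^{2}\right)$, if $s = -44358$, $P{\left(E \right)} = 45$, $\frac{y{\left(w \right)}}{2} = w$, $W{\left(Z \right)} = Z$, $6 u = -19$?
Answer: $4980956$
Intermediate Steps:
$u = - \frac{19}{6}$ ($u = \frac{1}{6} \left(-19\right) = - \frac{19}{6} \approx -3.1667$)
$y{\left(w \right)} = 2 w$
$\left(C{\left(y{\left(-13 \right)} \right)} + P{\left(W{\left(1 \right)} \right)}\right) \left(s + \left(u + 102\right)^{2}\right) = \left(-189 + 45\right) \left(-44358 + \left(- \frac{19}{6} + 102\right)^{2}\right) = - 144 \left(-44358 + \left(\frac{593}{6}\right)^{2}\right) = - 144 \left(-44358 + \frac{351649}{36}\right) = \left(-144\right) \left(- \frac{1245239}{36}\right) = 4980956$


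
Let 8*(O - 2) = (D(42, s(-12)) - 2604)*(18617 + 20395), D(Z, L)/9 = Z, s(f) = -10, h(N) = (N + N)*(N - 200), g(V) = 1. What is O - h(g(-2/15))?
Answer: -10854689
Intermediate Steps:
h(N) = 2*N*(-200 + N) (h(N) = (2*N)*(-200 + N) = 2*N*(-200 + N))
D(Z, L) = 9*Z
O = -10855087 (O = 2 + ((9*42 - 2604)*(18617 + 20395))/8 = 2 + ((378 - 2604)*39012)/8 = 2 + (-2226*39012)/8 = 2 + (⅛)*(-86840712) = 2 - 10855089 = -10855087)
O - h(g(-2/15)) = -10855087 - 2*(-200 + 1) = -10855087 - 2*(-199) = -10855087 - 1*(-398) = -10855087 + 398 = -10854689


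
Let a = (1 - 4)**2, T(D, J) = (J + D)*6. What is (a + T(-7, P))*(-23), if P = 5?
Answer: 69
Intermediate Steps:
T(D, J) = 6*D + 6*J (T(D, J) = (D + J)*6 = 6*D + 6*J)
a = 9 (a = (-3)**2 = 9)
(a + T(-7, P))*(-23) = (9 + (6*(-7) + 6*5))*(-23) = (9 + (-42 + 30))*(-23) = (9 - 12)*(-23) = -3*(-23) = 69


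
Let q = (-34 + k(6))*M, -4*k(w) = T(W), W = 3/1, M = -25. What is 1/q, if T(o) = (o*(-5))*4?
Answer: 1/475 ≈ 0.0021053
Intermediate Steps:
W = 3 (W = 3*1 = 3)
T(o) = -20*o (T(o) = -5*o*4 = -20*o)
k(w) = 15 (k(w) = -(-5)*3 = -1/4*(-60) = 15)
q = 475 (q = (-34 + 15)*(-25) = -19*(-25) = 475)
1/q = 1/475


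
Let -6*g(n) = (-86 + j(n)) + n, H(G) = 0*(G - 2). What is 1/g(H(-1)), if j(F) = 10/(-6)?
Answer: 18/263 ≈ 0.068441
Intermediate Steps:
j(F) = -5/3 (j(F) = 10*(-⅙) = -5/3)
H(G) = 0 (H(G) = 0*(-2 + G) = 0)
g(n) = 263/18 - n/6 (g(n) = -((-86 - 5/3) + n)/6 = -(-263/3 + n)/6 = 263/18 - n/6)
1/g(H(-1)) = 1/(263/18 - ⅙*0) = 1/(263/18 + 0) = 1/(263/18) = 18/263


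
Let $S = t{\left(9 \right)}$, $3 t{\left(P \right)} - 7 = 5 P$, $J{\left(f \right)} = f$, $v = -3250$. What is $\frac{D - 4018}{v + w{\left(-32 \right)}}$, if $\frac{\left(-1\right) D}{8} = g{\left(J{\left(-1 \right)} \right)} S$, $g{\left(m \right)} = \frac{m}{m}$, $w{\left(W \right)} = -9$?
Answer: $\frac{12470}{9777} \approx 1.2754$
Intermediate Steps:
$g{\left(m \right)} = 1$
$t{\left(P \right)} = \frac{7}{3} + \frac{5 P}{3}$
$S = \frac{52}{3}$ ($S = \frac{7}{3} + \frac{5}{3} \cdot 9 = \frac{7}{3} + 15 = \frac{52}{3} \approx 17.333$)
$D = - \frac{416}{3}$ ($D = - 8 \cdot 1 \cdot \frac{52}{3} = \left(-8\right) \frac{52}{3} = - \frac{416}{3} \approx -138.67$)
$\frac{D - 4018}{v + w{\left(-32 \right)}} = \frac{- \frac{416}{3} - 4018}{-3250 - 9} = - \frac{12470}{3 \left(-3259\right)} = \left(- \frac{12470}{3}\right) \left(- \frac{1}{3259}\right) = \frac{12470}{9777}$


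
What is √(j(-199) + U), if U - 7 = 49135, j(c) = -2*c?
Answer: 2*√12385 ≈ 222.58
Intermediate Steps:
U = 49142 (U = 7 + 49135 = 49142)
√(j(-199) + U) = √(-2*(-199) + 49142) = √(398 + 49142) = √49540 = 2*√12385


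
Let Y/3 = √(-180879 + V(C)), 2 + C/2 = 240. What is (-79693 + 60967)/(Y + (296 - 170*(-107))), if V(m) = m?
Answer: -38463204/38150647 + 6242*I*√180403/38150647 ≈ -1.0082 + 0.069493*I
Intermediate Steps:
C = 476 (C = -4 + 2*240 = -4 + 480 = 476)
Y = 3*I*√180403 (Y = 3*√(-180879 + 476) = 3*√(-180403) = 3*(I*√180403) = 3*I*√180403 ≈ 1274.2*I)
(-79693 + 60967)/(Y + (296 - 170*(-107))) = (-79693 + 60967)/(3*I*√180403 + (296 - 170*(-107))) = -18726/(3*I*√180403 + (296 + 18190)) = -18726/(3*I*√180403 + 18486) = -18726/(18486 + 3*I*√180403)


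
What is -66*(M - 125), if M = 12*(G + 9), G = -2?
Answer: 2706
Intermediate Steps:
M = 84 (M = 12*(-2 + 9) = 12*7 = 84)
-66*(M - 125) = -66*(84 - 125) = -66*(-41) = 2706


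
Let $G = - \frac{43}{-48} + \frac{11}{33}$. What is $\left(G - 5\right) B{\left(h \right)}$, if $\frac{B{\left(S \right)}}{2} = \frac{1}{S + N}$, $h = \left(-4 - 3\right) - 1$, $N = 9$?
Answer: $- \frac{181}{24} \approx -7.5417$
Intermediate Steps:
$h = -8$ ($h = -7 - 1 = -8$)
$B{\left(S \right)} = \frac{2}{9 + S}$ ($B{\left(S \right)} = \frac{2}{S + 9} = \frac{2}{9 + S}$)
$G = \frac{59}{48}$ ($G = \left(-43\right) \left(- \frac{1}{48}\right) + 11 \cdot \frac{1}{33} = \frac{43}{48} + \frac{1}{3} = \frac{59}{48} \approx 1.2292$)
$\left(G - 5\right) B{\left(h \right)} = \left(\frac{59}{48} - 5\right) \frac{2}{9 - 8} = - \frac{181 \cdot \frac{2}{1}}{48} = - \frac{181 \cdot 2 \cdot 1}{48} = \left(- \frac{181}{48}\right) 2 = - \frac{181}{24}$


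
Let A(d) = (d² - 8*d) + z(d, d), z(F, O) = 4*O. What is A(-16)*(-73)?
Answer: -23360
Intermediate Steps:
A(d) = d² - 4*d (A(d) = (d² - 8*d) + 4*d = d² - 4*d)
A(-16)*(-73) = -16*(-4 - 16)*(-73) = -16*(-20)*(-73) = 320*(-73) = -23360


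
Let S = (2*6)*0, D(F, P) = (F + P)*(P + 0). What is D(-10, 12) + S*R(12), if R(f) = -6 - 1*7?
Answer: 24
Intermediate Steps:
D(F, P) = P*(F + P) (D(F, P) = (F + P)*P = P*(F + P))
S = 0 (S = 12*0 = 0)
R(f) = -13 (R(f) = -6 - 7 = -13)
D(-10, 12) + S*R(12) = 12*(-10 + 12) + 0*(-13) = 12*2 + 0 = 24 + 0 = 24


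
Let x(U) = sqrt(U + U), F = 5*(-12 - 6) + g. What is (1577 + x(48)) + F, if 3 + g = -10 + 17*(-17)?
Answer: 1185 + 4*sqrt(6) ≈ 1194.8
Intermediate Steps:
g = -302 (g = -3 + (-10 + 17*(-17)) = -3 + (-10 - 289) = -3 - 299 = -302)
F = -392 (F = 5*(-12 - 6) - 302 = 5*(-18) - 302 = -90 - 302 = -392)
x(U) = sqrt(2)*sqrt(U) (x(U) = sqrt(2*U) = sqrt(2)*sqrt(U))
(1577 + x(48)) + F = (1577 + sqrt(2)*sqrt(48)) - 392 = (1577 + sqrt(2)*(4*sqrt(3))) - 392 = (1577 + 4*sqrt(6)) - 392 = 1185 + 4*sqrt(6)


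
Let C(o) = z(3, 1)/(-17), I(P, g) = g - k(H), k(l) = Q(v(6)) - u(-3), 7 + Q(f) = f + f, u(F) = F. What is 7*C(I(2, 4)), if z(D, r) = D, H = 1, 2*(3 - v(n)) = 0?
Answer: -21/17 ≈ -1.2353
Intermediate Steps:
v(n) = 3 (v(n) = 3 - ½*0 = 3 + 0 = 3)
Q(f) = -7 + 2*f (Q(f) = -7 + (f + f) = -7 + 2*f)
k(l) = 2 (k(l) = (-7 + 2*3) - 1*(-3) = (-7 + 6) + 3 = -1 + 3 = 2)
I(P, g) = -2 + g (I(P, g) = g - 1*2 = g - 2 = -2 + g)
C(o) = -3/17 (C(o) = 3/(-17) = 3*(-1/17) = -3/17)
7*C(I(2, 4)) = 7*(-3/17) = -21/17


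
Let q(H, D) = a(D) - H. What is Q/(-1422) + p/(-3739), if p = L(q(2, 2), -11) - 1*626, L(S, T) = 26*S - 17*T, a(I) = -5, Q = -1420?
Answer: 3096221/2658429 ≈ 1.1647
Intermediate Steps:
q(H, D) = -5 - H
L(S, T) = -17*T + 26*S
p = -621 (p = (-17*(-11) + 26*(-5 - 1*2)) - 1*626 = (187 + 26*(-5 - 2)) - 626 = (187 + 26*(-7)) - 626 = (187 - 182) - 626 = 5 - 626 = -621)
Q/(-1422) + p/(-3739) = -1420/(-1422) - 621/(-3739) = -1420*(-1/1422) - 621*(-1/3739) = 710/711 + 621/3739 = 3096221/2658429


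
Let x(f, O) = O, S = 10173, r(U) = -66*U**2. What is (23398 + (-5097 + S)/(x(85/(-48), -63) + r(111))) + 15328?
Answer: 3499319522/90361 ≈ 38726.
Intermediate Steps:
(23398 + (-5097 + S)/(x(85/(-48), -63) + r(111))) + 15328 = (23398 + (-5097 + 10173)/(-63 - 66*111**2)) + 15328 = (23398 + 5076/(-63 - 66*12321)) + 15328 = (23398 + 5076/(-63 - 813186)) + 15328 = (23398 + 5076/(-813249)) + 15328 = (23398 + 5076*(-1/813249)) + 15328 = (23398 - 564/90361) + 15328 = 2114266114/90361 + 15328 = 3499319522/90361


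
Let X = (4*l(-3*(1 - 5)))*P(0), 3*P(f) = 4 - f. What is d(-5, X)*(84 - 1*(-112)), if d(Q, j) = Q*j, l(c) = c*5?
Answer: -313600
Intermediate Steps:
P(f) = 4/3 - f/3 (P(f) = (4 - f)/3 = 4/3 - f/3)
l(c) = 5*c
X = 320 (X = (4*(5*(-3*(1 - 5))))*(4/3 - ⅓*0) = (4*(5*(-3*(-4))))*(4/3 + 0) = (4*(5*12))*(4/3) = (4*60)*(4/3) = 240*(4/3) = 320)
d(-5, X)*(84 - 1*(-112)) = (-5*320)*(84 - 1*(-112)) = -1600*(84 + 112) = -1600*196 = -313600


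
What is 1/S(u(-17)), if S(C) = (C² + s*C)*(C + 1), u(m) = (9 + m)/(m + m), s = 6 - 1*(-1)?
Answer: 4913/10332 ≈ 0.47551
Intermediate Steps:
s = 7 (s = 6 + 1 = 7)
u(m) = (9 + m)/(2*m) (u(m) = (9 + m)/((2*m)) = (9 + m)*(1/(2*m)) = (9 + m)/(2*m))
S(C) = (1 + C)*(C² + 7*C) (S(C) = (C² + 7*C)*(C + 1) = (C² + 7*C)*(1 + C) = (1 + C)*(C² + 7*C))
1/S(u(-17)) = 1/(((½)*(9 - 17)/(-17))*(7 + ((½)*(9 - 17)/(-17))² + 8*((½)*(9 - 17)/(-17)))) = 1/(((½)*(-1/17)*(-8))*(7 + ((½)*(-1/17)*(-8))² + 8*((½)*(-1/17)*(-8)))) = 1/(4*(7 + (4/17)² + 8*(4/17))/17) = 1/(4*(7 + 16/289 + 32/17)/17) = 1/((4/17)*(2583/289)) = 1/(10332/4913) = 4913/10332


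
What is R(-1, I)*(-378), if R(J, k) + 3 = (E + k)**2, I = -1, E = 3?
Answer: -378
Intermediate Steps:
R(J, k) = -3 + (3 + k)**2
R(-1, I)*(-378) = (-3 + (3 - 1)**2)*(-378) = (-3 + 2**2)*(-378) = (-3 + 4)*(-378) = 1*(-378) = -378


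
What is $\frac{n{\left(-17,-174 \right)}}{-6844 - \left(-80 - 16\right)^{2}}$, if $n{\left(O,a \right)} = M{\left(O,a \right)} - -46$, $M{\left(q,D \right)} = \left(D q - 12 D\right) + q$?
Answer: $- \frac{1015}{3212} \approx -0.316$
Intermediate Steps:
$M{\left(q,D \right)} = q - 12 D + D q$ ($M{\left(q,D \right)} = \left(- 12 D + D q\right) + q = q - 12 D + D q$)
$n{\left(O,a \right)} = 46 + O - 12 a + O a$ ($n{\left(O,a \right)} = \left(O - 12 a + a O\right) - -46 = \left(O - 12 a + O a\right) + 46 = 46 + O - 12 a + O a$)
$\frac{n{\left(-17,-174 \right)}}{-6844 - \left(-80 - 16\right)^{2}} = \frac{46 - 17 - -2088 - -2958}{-6844 - \left(-80 - 16\right)^{2}} = \frac{46 - 17 + 2088 + 2958}{-6844 - \left(-80 - 16\right)^{2}} = \frac{5075}{-6844 - \left(-96\right)^{2}} = \frac{5075}{-6844 - 9216} = \frac{5075}{-16060} = 5075 \left(- \frac{1}{16060}\right) = - \frac{1015}{3212}$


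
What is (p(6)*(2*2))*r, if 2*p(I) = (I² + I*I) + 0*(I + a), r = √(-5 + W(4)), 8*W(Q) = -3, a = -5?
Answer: 36*I*√86 ≈ 333.85*I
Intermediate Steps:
W(Q) = -3/8 (W(Q) = (⅛)*(-3) = -3/8)
r = I*√86/4 (r = √(-5 - 3/8) = √(-43/8) = I*√86/4 ≈ 2.3184*I)
p(I) = I² (p(I) = ((I² + I*I) + 0*(I - 5))/2 = ((I² + I²) + 0*(-5 + I))/2 = (2*I² + 0)/2 = (2*I²)/2 = I²)
(p(6)*(2*2))*r = (6²*(2*2))*(I*√86/4) = (36*4)*(I*√86/4) = 144*(I*√86/4) = 36*I*√86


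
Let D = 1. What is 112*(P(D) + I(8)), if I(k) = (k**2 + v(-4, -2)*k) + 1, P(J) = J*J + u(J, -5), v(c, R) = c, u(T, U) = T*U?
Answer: 3248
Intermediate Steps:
P(J) = J**2 - 5*J (P(J) = J*J + J*(-5) = J**2 - 5*J)
I(k) = 1 + k**2 - 4*k (I(k) = (k**2 - 4*k) + 1 = 1 + k**2 - 4*k)
112*(P(D) + I(8)) = 112*(1*(-5 + 1) + (1 + 8**2 - 4*8)) = 112*(1*(-4) + (1 + 64 - 32)) = 112*(-4 + 33) = 112*29 = 3248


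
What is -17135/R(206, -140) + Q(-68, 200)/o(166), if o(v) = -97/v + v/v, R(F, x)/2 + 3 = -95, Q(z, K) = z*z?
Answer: 151628779/13524 ≈ 11212.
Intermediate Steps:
Q(z, K) = z**2
R(F, x) = -196 (R(F, x) = -6 + 2*(-95) = -6 - 190 = -196)
o(v) = 1 - 97/v (o(v) = -97/v + 1 = 1 - 97/v)
-17135/R(206, -140) + Q(-68, 200)/o(166) = -17135/(-196) + (-68)**2/(((-97 + 166)/166)) = -17135*(-1/196) + 4624/(((1/166)*69)) = 17135/196 + 4624/(69/166) = 17135/196 + 4624*(166/69) = 17135/196 + 767584/69 = 151628779/13524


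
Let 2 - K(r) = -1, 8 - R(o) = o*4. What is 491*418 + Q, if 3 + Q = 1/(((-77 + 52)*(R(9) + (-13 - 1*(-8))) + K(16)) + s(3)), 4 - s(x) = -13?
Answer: 173423576/845 ≈ 2.0524e+5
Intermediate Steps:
R(o) = 8 - 4*o (R(o) = 8 - o*4 = 8 - 4*o)
K(r) = 3 (K(r) = 2 - 1*(-1) = 2 + 1 = 3)
s(x) = 17 (s(x) = 4 - 1*(-13) = 4 + 13 = 17)
Q = -2534/845 (Q = -3 + 1/(((-77 + 52)*((8 - 4*9) + (-13 - 1*(-8))) + 3) + 17) = -3 + 1/((-25*((8 - 36) + (-13 + 8)) + 3) + 17) = -3 + 1/((-25*(-28 - 5) + 3) + 17) = -3 + 1/((-25*(-33) + 3) + 17) = -3 + 1/((825 + 3) + 17) = -3 + 1/(828 + 17) = -3 + 1/845 = -2534/845 ≈ -2.9988)
491*418 + Q = 491*418 - 2534/845 = 205238 - 2534/845 = 173423576/845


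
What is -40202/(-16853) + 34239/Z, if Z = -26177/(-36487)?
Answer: 21055141124983/441160981 ≈ 47727.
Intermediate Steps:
Z = 26177/36487 (Z = -26177*(-1/36487) = 26177/36487 ≈ 0.71743)
-40202/(-16853) + 34239/Z = -40202/(-16853) + 34239/(26177/36487) = -40202*(-1/16853) + 34239*(36487/26177) = 40202/16853 + 1249278393/26177 = 21055141124983/441160981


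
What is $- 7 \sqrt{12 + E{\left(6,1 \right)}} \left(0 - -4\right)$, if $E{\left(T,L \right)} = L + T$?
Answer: $- 28 \sqrt{19} \approx -122.05$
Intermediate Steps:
$- 7 \sqrt{12 + E{\left(6,1 \right)}} \left(0 - -4\right) = - 7 \sqrt{12 + \left(1 + 6\right)} \left(0 - -4\right) = - 7 \sqrt{12 + 7} \left(0 + 4\right) = - 7 \sqrt{19} \cdot 4 = - 28 \sqrt{19}$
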